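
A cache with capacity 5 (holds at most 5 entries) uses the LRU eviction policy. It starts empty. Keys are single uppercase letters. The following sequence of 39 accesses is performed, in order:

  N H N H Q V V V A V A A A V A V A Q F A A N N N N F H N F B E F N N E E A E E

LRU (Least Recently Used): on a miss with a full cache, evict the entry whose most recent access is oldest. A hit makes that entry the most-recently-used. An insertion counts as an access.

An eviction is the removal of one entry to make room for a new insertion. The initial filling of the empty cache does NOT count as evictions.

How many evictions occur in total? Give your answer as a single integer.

Answer: 6

Derivation:
LRU simulation (capacity=5):
  1. access N: MISS. Cache (LRU->MRU): [N]
  2. access H: MISS. Cache (LRU->MRU): [N H]
  3. access N: HIT. Cache (LRU->MRU): [H N]
  4. access H: HIT. Cache (LRU->MRU): [N H]
  5. access Q: MISS. Cache (LRU->MRU): [N H Q]
  6. access V: MISS. Cache (LRU->MRU): [N H Q V]
  7. access V: HIT. Cache (LRU->MRU): [N H Q V]
  8. access V: HIT. Cache (LRU->MRU): [N H Q V]
  9. access A: MISS. Cache (LRU->MRU): [N H Q V A]
  10. access V: HIT. Cache (LRU->MRU): [N H Q A V]
  11. access A: HIT. Cache (LRU->MRU): [N H Q V A]
  12. access A: HIT. Cache (LRU->MRU): [N H Q V A]
  13. access A: HIT. Cache (LRU->MRU): [N H Q V A]
  14. access V: HIT. Cache (LRU->MRU): [N H Q A V]
  15. access A: HIT. Cache (LRU->MRU): [N H Q V A]
  16. access V: HIT. Cache (LRU->MRU): [N H Q A V]
  17. access A: HIT. Cache (LRU->MRU): [N H Q V A]
  18. access Q: HIT. Cache (LRU->MRU): [N H V A Q]
  19. access F: MISS, evict N. Cache (LRU->MRU): [H V A Q F]
  20. access A: HIT. Cache (LRU->MRU): [H V Q F A]
  21. access A: HIT. Cache (LRU->MRU): [H V Q F A]
  22. access N: MISS, evict H. Cache (LRU->MRU): [V Q F A N]
  23. access N: HIT. Cache (LRU->MRU): [V Q F A N]
  24. access N: HIT. Cache (LRU->MRU): [V Q F A N]
  25. access N: HIT. Cache (LRU->MRU): [V Q F A N]
  26. access F: HIT. Cache (LRU->MRU): [V Q A N F]
  27. access H: MISS, evict V. Cache (LRU->MRU): [Q A N F H]
  28. access N: HIT. Cache (LRU->MRU): [Q A F H N]
  29. access F: HIT. Cache (LRU->MRU): [Q A H N F]
  30. access B: MISS, evict Q. Cache (LRU->MRU): [A H N F B]
  31. access E: MISS, evict A. Cache (LRU->MRU): [H N F B E]
  32. access F: HIT. Cache (LRU->MRU): [H N B E F]
  33. access N: HIT. Cache (LRU->MRU): [H B E F N]
  34. access N: HIT. Cache (LRU->MRU): [H B E F N]
  35. access E: HIT. Cache (LRU->MRU): [H B F N E]
  36. access E: HIT. Cache (LRU->MRU): [H B F N E]
  37. access A: MISS, evict H. Cache (LRU->MRU): [B F N E A]
  38. access E: HIT. Cache (LRU->MRU): [B F N A E]
  39. access E: HIT. Cache (LRU->MRU): [B F N A E]
Total: 28 hits, 11 misses, 6 evictions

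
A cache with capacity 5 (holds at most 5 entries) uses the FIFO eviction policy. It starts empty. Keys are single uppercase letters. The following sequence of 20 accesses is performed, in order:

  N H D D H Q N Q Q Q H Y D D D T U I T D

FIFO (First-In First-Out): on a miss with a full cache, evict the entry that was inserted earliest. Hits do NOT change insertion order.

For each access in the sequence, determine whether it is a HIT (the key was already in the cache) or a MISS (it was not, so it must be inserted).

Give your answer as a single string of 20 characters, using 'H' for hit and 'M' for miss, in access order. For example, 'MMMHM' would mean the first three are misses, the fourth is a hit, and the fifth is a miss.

FIFO simulation (capacity=5):
  1. access N: MISS. Cache (old->new): [N]
  2. access H: MISS. Cache (old->new): [N H]
  3. access D: MISS. Cache (old->new): [N H D]
  4. access D: HIT. Cache (old->new): [N H D]
  5. access H: HIT. Cache (old->new): [N H D]
  6. access Q: MISS. Cache (old->new): [N H D Q]
  7. access N: HIT. Cache (old->new): [N H D Q]
  8. access Q: HIT. Cache (old->new): [N H D Q]
  9. access Q: HIT. Cache (old->new): [N H D Q]
  10. access Q: HIT. Cache (old->new): [N H D Q]
  11. access H: HIT. Cache (old->new): [N H D Q]
  12. access Y: MISS. Cache (old->new): [N H D Q Y]
  13. access D: HIT. Cache (old->new): [N H D Q Y]
  14. access D: HIT. Cache (old->new): [N H D Q Y]
  15. access D: HIT. Cache (old->new): [N H D Q Y]
  16. access T: MISS, evict N. Cache (old->new): [H D Q Y T]
  17. access U: MISS, evict H. Cache (old->new): [D Q Y T U]
  18. access I: MISS, evict D. Cache (old->new): [Q Y T U I]
  19. access T: HIT. Cache (old->new): [Q Y T U I]
  20. access D: MISS, evict Q. Cache (old->new): [Y T U I D]
Total: 11 hits, 9 misses, 4 evictions

Answer: MMMHHMHHHHHMHHHMMMHM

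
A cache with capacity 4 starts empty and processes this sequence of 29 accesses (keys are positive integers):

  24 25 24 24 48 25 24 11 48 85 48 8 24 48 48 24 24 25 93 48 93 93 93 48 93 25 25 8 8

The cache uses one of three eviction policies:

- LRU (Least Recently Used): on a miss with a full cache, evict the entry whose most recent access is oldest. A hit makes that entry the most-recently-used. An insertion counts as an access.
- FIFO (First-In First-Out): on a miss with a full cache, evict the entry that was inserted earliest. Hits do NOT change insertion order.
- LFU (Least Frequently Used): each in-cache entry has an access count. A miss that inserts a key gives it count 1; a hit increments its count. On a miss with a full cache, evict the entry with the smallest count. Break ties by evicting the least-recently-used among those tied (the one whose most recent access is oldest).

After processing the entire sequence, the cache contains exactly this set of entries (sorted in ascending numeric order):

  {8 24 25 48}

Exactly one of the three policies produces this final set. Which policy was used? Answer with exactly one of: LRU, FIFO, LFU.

Simulating under each policy and comparing final sets:
  LRU: final set = {8 25 48 93} -> differs
  FIFO: final set = {8 25 48 93} -> differs
  LFU: final set = {8 24 25 48} -> MATCHES target
Only LFU produces the target set.

Answer: LFU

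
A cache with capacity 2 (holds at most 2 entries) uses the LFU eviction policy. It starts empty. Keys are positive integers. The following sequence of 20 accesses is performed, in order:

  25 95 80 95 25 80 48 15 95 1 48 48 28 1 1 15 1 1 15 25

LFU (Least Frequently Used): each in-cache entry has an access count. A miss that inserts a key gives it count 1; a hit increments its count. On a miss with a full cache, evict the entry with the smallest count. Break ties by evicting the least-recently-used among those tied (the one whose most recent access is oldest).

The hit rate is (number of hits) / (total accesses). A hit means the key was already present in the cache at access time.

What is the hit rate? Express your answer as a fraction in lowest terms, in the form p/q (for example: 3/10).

LFU simulation (capacity=2):
  1. access 25: MISS. Cache: [25(c=1)]
  2. access 95: MISS. Cache: [25(c=1) 95(c=1)]
  3. access 80: MISS, evict 25(c=1). Cache: [95(c=1) 80(c=1)]
  4. access 95: HIT, count now 2. Cache: [80(c=1) 95(c=2)]
  5. access 25: MISS, evict 80(c=1). Cache: [25(c=1) 95(c=2)]
  6. access 80: MISS, evict 25(c=1). Cache: [80(c=1) 95(c=2)]
  7. access 48: MISS, evict 80(c=1). Cache: [48(c=1) 95(c=2)]
  8. access 15: MISS, evict 48(c=1). Cache: [15(c=1) 95(c=2)]
  9. access 95: HIT, count now 3. Cache: [15(c=1) 95(c=3)]
  10. access 1: MISS, evict 15(c=1). Cache: [1(c=1) 95(c=3)]
  11. access 48: MISS, evict 1(c=1). Cache: [48(c=1) 95(c=3)]
  12. access 48: HIT, count now 2. Cache: [48(c=2) 95(c=3)]
  13. access 28: MISS, evict 48(c=2). Cache: [28(c=1) 95(c=3)]
  14. access 1: MISS, evict 28(c=1). Cache: [1(c=1) 95(c=3)]
  15. access 1: HIT, count now 2. Cache: [1(c=2) 95(c=3)]
  16. access 15: MISS, evict 1(c=2). Cache: [15(c=1) 95(c=3)]
  17. access 1: MISS, evict 15(c=1). Cache: [1(c=1) 95(c=3)]
  18. access 1: HIT, count now 2. Cache: [1(c=2) 95(c=3)]
  19. access 15: MISS, evict 1(c=2). Cache: [15(c=1) 95(c=3)]
  20. access 25: MISS, evict 15(c=1). Cache: [25(c=1) 95(c=3)]
Total: 5 hits, 15 misses, 13 evictions

Hit rate = 5/20 = 1/4

Answer: 1/4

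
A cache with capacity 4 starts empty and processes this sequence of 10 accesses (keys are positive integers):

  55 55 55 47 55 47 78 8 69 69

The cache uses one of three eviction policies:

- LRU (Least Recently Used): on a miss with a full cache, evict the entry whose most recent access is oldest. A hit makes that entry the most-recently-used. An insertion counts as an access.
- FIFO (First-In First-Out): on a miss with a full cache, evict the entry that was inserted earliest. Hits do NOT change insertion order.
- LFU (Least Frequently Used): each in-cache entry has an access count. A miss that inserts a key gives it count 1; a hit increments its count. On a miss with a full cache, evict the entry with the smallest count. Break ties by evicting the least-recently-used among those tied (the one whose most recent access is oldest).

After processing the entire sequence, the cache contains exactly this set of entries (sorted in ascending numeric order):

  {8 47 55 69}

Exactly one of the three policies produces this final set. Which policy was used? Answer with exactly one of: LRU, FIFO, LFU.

Simulating under each policy and comparing final sets:
  LRU: final set = {8 47 69 78} -> differs
  FIFO: final set = {8 47 69 78} -> differs
  LFU: final set = {8 47 55 69} -> MATCHES target
Only LFU produces the target set.

Answer: LFU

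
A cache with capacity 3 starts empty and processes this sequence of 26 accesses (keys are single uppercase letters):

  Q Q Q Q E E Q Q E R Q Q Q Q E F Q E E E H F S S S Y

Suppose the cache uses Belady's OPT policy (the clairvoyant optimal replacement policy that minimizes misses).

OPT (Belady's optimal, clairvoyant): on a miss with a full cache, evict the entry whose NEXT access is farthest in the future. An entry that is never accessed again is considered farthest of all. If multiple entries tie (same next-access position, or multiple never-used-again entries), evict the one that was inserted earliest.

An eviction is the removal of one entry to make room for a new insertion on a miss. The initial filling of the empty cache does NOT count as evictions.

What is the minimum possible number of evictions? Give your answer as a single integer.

OPT (Belady) simulation (capacity=3):
  1. access Q: MISS. Cache: [Q]
  2. access Q: HIT. Next use of Q: step 3. Cache: [Q]
  3. access Q: HIT. Next use of Q: step 4. Cache: [Q]
  4. access Q: HIT. Next use of Q: step 7. Cache: [Q]
  5. access E: MISS. Cache: [Q E]
  6. access E: HIT. Next use of E: step 9. Cache: [Q E]
  7. access Q: HIT. Next use of Q: step 8. Cache: [Q E]
  8. access Q: HIT. Next use of Q: step 11. Cache: [Q E]
  9. access E: HIT. Next use of E: step 15. Cache: [Q E]
  10. access R: MISS. Cache: [Q E R]
  11. access Q: HIT. Next use of Q: step 12. Cache: [Q E R]
  12. access Q: HIT. Next use of Q: step 13. Cache: [Q E R]
  13. access Q: HIT. Next use of Q: step 14. Cache: [Q E R]
  14. access Q: HIT. Next use of Q: step 17. Cache: [Q E R]
  15. access E: HIT. Next use of E: step 18. Cache: [Q E R]
  16. access F: MISS, evict R (next use: never). Cache: [Q E F]
  17. access Q: HIT. Next use of Q: never. Cache: [Q E F]
  18. access E: HIT. Next use of E: step 19. Cache: [Q E F]
  19. access E: HIT. Next use of E: step 20. Cache: [Q E F]
  20. access E: HIT. Next use of E: never. Cache: [Q E F]
  21. access H: MISS, evict Q (next use: never). Cache: [E F H]
  22. access F: HIT. Next use of F: never. Cache: [E F H]
  23. access S: MISS, evict E (next use: never). Cache: [F H S]
  24. access S: HIT. Next use of S: step 25. Cache: [F H S]
  25. access S: HIT. Next use of S: never. Cache: [F H S]
  26. access Y: MISS, evict F (next use: never). Cache: [H S Y]
Total: 19 hits, 7 misses, 4 evictions

Answer: 4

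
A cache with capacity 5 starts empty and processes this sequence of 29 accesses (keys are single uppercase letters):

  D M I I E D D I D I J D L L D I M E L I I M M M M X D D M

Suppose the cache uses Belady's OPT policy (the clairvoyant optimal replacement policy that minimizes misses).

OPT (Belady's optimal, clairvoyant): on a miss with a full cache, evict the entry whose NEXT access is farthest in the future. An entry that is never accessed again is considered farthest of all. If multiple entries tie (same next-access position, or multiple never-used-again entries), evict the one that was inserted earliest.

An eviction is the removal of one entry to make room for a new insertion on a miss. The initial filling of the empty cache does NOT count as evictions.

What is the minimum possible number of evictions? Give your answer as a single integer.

Answer: 2

Derivation:
OPT (Belady) simulation (capacity=5):
  1. access D: MISS. Cache: [D]
  2. access M: MISS. Cache: [D M]
  3. access I: MISS. Cache: [D M I]
  4. access I: HIT. Next use of I: step 8. Cache: [D M I]
  5. access E: MISS. Cache: [D M I E]
  6. access D: HIT. Next use of D: step 7. Cache: [D M I E]
  7. access D: HIT. Next use of D: step 9. Cache: [D M I E]
  8. access I: HIT. Next use of I: step 10. Cache: [D M I E]
  9. access D: HIT. Next use of D: step 12. Cache: [D M I E]
  10. access I: HIT. Next use of I: step 16. Cache: [D M I E]
  11. access J: MISS. Cache: [D M I E J]
  12. access D: HIT. Next use of D: step 15. Cache: [D M I E J]
  13. access L: MISS, evict J (next use: never). Cache: [D M I E L]
  14. access L: HIT. Next use of L: step 19. Cache: [D M I E L]
  15. access D: HIT. Next use of D: step 27. Cache: [D M I E L]
  16. access I: HIT. Next use of I: step 20. Cache: [D M I E L]
  17. access M: HIT. Next use of M: step 22. Cache: [D M I E L]
  18. access E: HIT. Next use of E: never. Cache: [D M I E L]
  19. access L: HIT. Next use of L: never. Cache: [D M I E L]
  20. access I: HIT. Next use of I: step 21. Cache: [D M I E L]
  21. access I: HIT. Next use of I: never. Cache: [D M I E L]
  22. access M: HIT. Next use of M: step 23. Cache: [D M I E L]
  23. access M: HIT. Next use of M: step 24. Cache: [D M I E L]
  24. access M: HIT. Next use of M: step 25. Cache: [D M I E L]
  25. access M: HIT. Next use of M: step 29. Cache: [D M I E L]
  26. access X: MISS, evict I (next use: never). Cache: [D M E L X]
  27. access D: HIT. Next use of D: step 28. Cache: [D M E L X]
  28. access D: HIT. Next use of D: never. Cache: [D M E L X]
  29. access M: HIT. Next use of M: never. Cache: [D M E L X]
Total: 22 hits, 7 misses, 2 evictions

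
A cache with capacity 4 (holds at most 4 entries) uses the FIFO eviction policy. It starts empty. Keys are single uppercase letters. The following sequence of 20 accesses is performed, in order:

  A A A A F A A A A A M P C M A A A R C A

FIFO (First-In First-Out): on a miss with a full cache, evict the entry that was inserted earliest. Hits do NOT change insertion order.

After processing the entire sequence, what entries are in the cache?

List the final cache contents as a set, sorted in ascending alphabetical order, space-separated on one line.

Answer: A C P R

Derivation:
FIFO simulation (capacity=4):
  1. access A: MISS. Cache (old->new): [A]
  2. access A: HIT. Cache (old->new): [A]
  3. access A: HIT. Cache (old->new): [A]
  4. access A: HIT. Cache (old->new): [A]
  5. access F: MISS. Cache (old->new): [A F]
  6. access A: HIT. Cache (old->new): [A F]
  7. access A: HIT. Cache (old->new): [A F]
  8. access A: HIT. Cache (old->new): [A F]
  9. access A: HIT. Cache (old->new): [A F]
  10. access A: HIT. Cache (old->new): [A F]
  11. access M: MISS. Cache (old->new): [A F M]
  12. access P: MISS. Cache (old->new): [A F M P]
  13. access C: MISS, evict A. Cache (old->new): [F M P C]
  14. access M: HIT. Cache (old->new): [F M P C]
  15. access A: MISS, evict F. Cache (old->new): [M P C A]
  16. access A: HIT. Cache (old->new): [M P C A]
  17. access A: HIT. Cache (old->new): [M P C A]
  18. access R: MISS, evict M. Cache (old->new): [P C A R]
  19. access C: HIT. Cache (old->new): [P C A R]
  20. access A: HIT. Cache (old->new): [P C A R]
Total: 13 hits, 7 misses, 3 evictions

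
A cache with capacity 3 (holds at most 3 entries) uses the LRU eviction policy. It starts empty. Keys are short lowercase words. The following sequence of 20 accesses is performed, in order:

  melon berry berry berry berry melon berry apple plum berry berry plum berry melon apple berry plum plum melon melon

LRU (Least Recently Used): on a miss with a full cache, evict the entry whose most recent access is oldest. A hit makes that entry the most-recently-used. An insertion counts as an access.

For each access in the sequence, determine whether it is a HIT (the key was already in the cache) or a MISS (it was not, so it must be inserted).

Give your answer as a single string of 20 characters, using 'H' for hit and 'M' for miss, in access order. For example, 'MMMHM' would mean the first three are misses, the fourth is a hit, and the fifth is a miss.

Answer: MMHHHHHMMHHHHMMHMHMH

Derivation:
LRU simulation (capacity=3):
  1. access melon: MISS. Cache (LRU->MRU): [melon]
  2. access berry: MISS. Cache (LRU->MRU): [melon berry]
  3. access berry: HIT. Cache (LRU->MRU): [melon berry]
  4. access berry: HIT. Cache (LRU->MRU): [melon berry]
  5. access berry: HIT. Cache (LRU->MRU): [melon berry]
  6. access melon: HIT. Cache (LRU->MRU): [berry melon]
  7. access berry: HIT. Cache (LRU->MRU): [melon berry]
  8. access apple: MISS. Cache (LRU->MRU): [melon berry apple]
  9. access plum: MISS, evict melon. Cache (LRU->MRU): [berry apple plum]
  10. access berry: HIT. Cache (LRU->MRU): [apple plum berry]
  11. access berry: HIT. Cache (LRU->MRU): [apple plum berry]
  12. access plum: HIT. Cache (LRU->MRU): [apple berry plum]
  13. access berry: HIT. Cache (LRU->MRU): [apple plum berry]
  14. access melon: MISS, evict apple. Cache (LRU->MRU): [plum berry melon]
  15. access apple: MISS, evict plum. Cache (LRU->MRU): [berry melon apple]
  16. access berry: HIT. Cache (LRU->MRU): [melon apple berry]
  17. access plum: MISS, evict melon. Cache (LRU->MRU): [apple berry plum]
  18. access plum: HIT. Cache (LRU->MRU): [apple berry plum]
  19. access melon: MISS, evict apple. Cache (LRU->MRU): [berry plum melon]
  20. access melon: HIT. Cache (LRU->MRU): [berry plum melon]
Total: 12 hits, 8 misses, 5 evictions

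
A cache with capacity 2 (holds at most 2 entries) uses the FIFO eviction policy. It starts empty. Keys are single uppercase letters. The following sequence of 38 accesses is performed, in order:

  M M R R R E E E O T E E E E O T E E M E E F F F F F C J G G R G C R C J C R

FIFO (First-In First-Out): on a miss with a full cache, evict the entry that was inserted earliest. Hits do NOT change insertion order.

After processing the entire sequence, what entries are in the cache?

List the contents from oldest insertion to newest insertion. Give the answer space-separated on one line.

Answer: J R

Derivation:
FIFO simulation (capacity=2):
  1. access M: MISS. Cache (old->new): [M]
  2. access M: HIT. Cache (old->new): [M]
  3. access R: MISS. Cache (old->new): [M R]
  4. access R: HIT. Cache (old->new): [M R]
  5. access R: HIT. Cache (old->new): [M R]
  6. access E: MISS, evict M. Cache (old->new): [R E]
  7. access E: HIT. Cache (old->new): [R E]
  8. access E: HIT. Cache (old->new): [R E]
  9. access O: MISS, evict R. Cache (old->new): [E O]
  10. access T: MISS, evict E. Cache (old->new): [O T]
  11. access E: MISS, evict O. Cache (old->new): [T E]
  12. access E: HIT. Cache (old->new): [T E]
  13. access E: HIT. Cache (old->new): [T E]
  14. access E: HIT. Cache (old->new): [T E]
  15. access O: MISS, evict T. Cache (old->new): [E O]
  16. access T: MISS, evict E. Cache (old->new): [O T]
  17. access E: MISS, evict O. Cache (old->new): [T E]
  18. access E: HIT. Cache (old->new): [T E]
  19. access M: MISS, evict T. Cache (old->new): [E M]
  20. access E: HIT. Cache (old->new): [E M]
  21. access E: HIT. Cache (old->new): [E M]
  22. access F: MISS, evict E. Cache (old->new): [M F]
  23. access F: HIT. Cache (old->new): [M F]
  24. access F: HIT. Cache (old->new): [M F]
  25. access F: HIT. Cache (old->new): [M F]
  26. access F: HIT. Cache (old->new): [M F]
  27. access C: MISS, evict M. Cache (old->new): [F C]
  28. access J: MISS, evict F. Cache (old->new): [C J]
  29. access G: MISS, evict C. Cache (old->new): [J G]
  30. access G: HIT. Cache (old->new): [J G]
  31. access R: MISS, evict J. Cache (old->new): [G R]
  32. access G: HIT. Cache (old->new): [G R]
  33. access C: MISS, evict G. Cache (old->new): [R C]
  34. access R: HIT. Cache (old->new): [R C]
  35. access C: HIT. Cache (old->new): [R C]
  36. access J: MISS, evict R. Cache (old->new): [C J]
  37. access C: HIT. Cache (old->new): [C J]
  38. access R: MISS, evict C. Cache (old->new): [J R]
Total: 20 hits, 18 misses, 16 evictions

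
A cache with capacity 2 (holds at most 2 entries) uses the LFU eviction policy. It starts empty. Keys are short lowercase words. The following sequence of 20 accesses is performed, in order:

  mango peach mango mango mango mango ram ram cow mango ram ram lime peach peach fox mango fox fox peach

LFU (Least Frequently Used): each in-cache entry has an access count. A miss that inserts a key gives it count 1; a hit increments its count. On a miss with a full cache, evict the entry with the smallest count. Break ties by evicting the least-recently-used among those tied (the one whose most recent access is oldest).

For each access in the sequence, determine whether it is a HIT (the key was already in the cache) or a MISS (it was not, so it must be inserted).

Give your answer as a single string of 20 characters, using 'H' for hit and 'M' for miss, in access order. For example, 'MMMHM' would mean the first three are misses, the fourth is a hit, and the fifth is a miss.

Answer: MMHHHHMHMHMHMMHMHHHM

Derivation:
LFU simulation (capacity=2):
  1. access mango: MISS. Cache: [mango(c=1)]
  2. access peach: MISS. Cache: [mango(c=1) peach(c=1)]
  3. access mango: HIT, count now 2. Cache: [peach(c=1) mango(c=2)]
  4. access mango: HIT, count now 3. Cache: [peach(c=1) mango(c=3)]
  5. access mango: HIT, count now 4. Cache: [peach(c=1) mango(c=4)]
  6. access mango: HIT, count now 5. Cache: [peach(c=1) mango(c=5)]
  7. access ram: MISS, evict peach(c=1). Cache: [ram(c=1) mango(c=5)]
  8. access ram: HIT, count now 2. Cache: [ram(c=2) mango(c=5)]
  9. access cow: MISS, evict ram(c=2). Cache: [cow(c=1) mango(c=5)]
  10. access mango: HIT, count now 6. Cache: [cow(c=1) mango(c=6)]
  11. access ram: MISS, evict cow(c=1). Cache: [ram(c=1) mango(c=6)]
  12. access ram: HIT, count now 2. Cache: [ram(c=2) mango(c=6)]
  13. access lime: MISS, evict ram(c=2). Cache: [lime(c=1) mango(c=6)]
  14. access peach: MISS, evict lime(c=1). Cache: [peach(c=1) mango(c=6)]
  15. access peach: HIT, count now 2. Cache: [peach(c=2) mango(c=6)]
  16. access fox: MISS, evict peach(c=2). Cache: [fox(c=1) mango(c=6)]
  17. access mango: HIT, count now 7. Cache: [fox(c=1) mango(c=7)]
  18. access fox: HIT, count now 2. Cache: [fox(c=2) mango(c=7)]
  19. access fox: HIT, count now 3. Cache: [fox(c=3) mango(c=7)]
  20. access peach: MISS, evict fox(c=3). Cache: [peach(c=1) mango(c=7)]
Total: 11 hits, 9 misses, 7 evictions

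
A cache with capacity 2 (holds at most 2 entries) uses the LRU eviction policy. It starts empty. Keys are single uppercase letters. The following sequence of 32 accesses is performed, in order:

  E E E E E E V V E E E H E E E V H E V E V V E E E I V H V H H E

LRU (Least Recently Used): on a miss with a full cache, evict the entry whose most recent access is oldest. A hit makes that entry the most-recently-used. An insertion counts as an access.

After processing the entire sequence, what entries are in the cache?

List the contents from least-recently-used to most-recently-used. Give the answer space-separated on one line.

LRU simulation (capacity=2):
  1. access E: MISS. Cache (LRU->MRU): [E]
  2. access E: HIT. Cache (LRU->MRU): [E]
  3. access E: HIT. Cache (LRU->MRU): [E]
  4. access E: HIT. Cache (LRU->MRU): [E]
  5. access E: HIT. Cache (LRU->MRU): [E]
  6. access E: HIT. Cache (LRU->MRU): [E]
  7. access V: MISS. Cache (LRU->MRU): [E V]
  8. access V: HIT. Cache (LRU->MRU): [E V]
  9. access E: HIT. Cache (LRU->MRU): [V E]
  10. access E: HIT. Cache (LRU->MRU): [V E]
  11. access E: HIT. Cache (LRU->MRU): [V E]
  12. access H: MISS, evict V. Cache (LRU->MRU): [E H]
  13. access E: HIT. Cache (LRU->MRU): [H E]
  14. access E: HIT. Cache (LRU->MRU): [H E]
  15. access E: HIT. Cache (LRU->MRU): [H E]
  16. access V: MISS, evict H. Cache (LRU->MRU): [E V]
  17. access H: MISS, evict E. Cache (LRU->MRU): [V H]
  18. access E: MISS, evict V. Cache (LRU->MRU): [H E]
  19. access V: MISS, evict H. Cache (LRU->MRU): [E V]
  20. access E: HIT. Cache (LRU->MRU): [V E]
  21. access V: HIT. Cache (LRU->MRU): [E V]
  22. access V: HIT. Cache (LRU->MRU): [E V]
  23. access E: HIT. Cache (LRU->MRU): [V E]
  24. access E: HIT. Cache (LRU->MRU): [V E]
  25. access E: HIT. Cache (LRU->MRU): [V E]
  26. access I: MISS, evict V. Cache (LRU->MRU): [E I]
  27. access V: MISS, evict E. Cache (LRU->MRU): [I V]
  28. access H: MISS, evict I. Cache (LRU->MRU): [V H]
  29. access V: HIT. Cache (LRU->MRU): [H V]
  30. access H: HIT. Cache (LRU->MRU): [V H]
  31. access H: HIT. Cache (LRU->MRU): [V H]
  32. access E: MISS, evict V. Cache (LRU->MRU): [H E]
Total: 21 hits, 11 misses, 9 evictions

Answer: H E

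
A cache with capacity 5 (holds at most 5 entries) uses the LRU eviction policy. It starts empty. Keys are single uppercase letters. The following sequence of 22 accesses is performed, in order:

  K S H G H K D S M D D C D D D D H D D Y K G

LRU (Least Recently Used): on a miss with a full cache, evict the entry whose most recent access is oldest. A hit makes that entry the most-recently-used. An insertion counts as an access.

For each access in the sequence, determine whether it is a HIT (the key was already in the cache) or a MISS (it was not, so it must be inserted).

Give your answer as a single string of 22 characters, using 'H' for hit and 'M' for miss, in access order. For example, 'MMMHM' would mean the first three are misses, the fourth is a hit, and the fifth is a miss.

LRU simulation (capacity=5):
  1. access K: MISS. Cache (LRU->MRU): [K]
  2. access S: MISS. Cache (LRU->MRU): [K S]
  3. access H: MISS. Cache (LRU->MRU): [K S H]
  4. access G: MISS. Cache (LRU->MRU): [K S H G]
  5. access H: HIT. Cache (LRU->MRU): [K S G H]
  6. access K: HIT. Cache (LRU->MRU): [S G H K]
  7. access D: MISS. Cache (LRU->MRU): [S G H K D]
  8. access S: HIT. Cache (LRU->MRU): [G H K D S]
  9. access M: MISS, evict G. Cache (LRU->MRU): [H K D S M]
  10. access D: HIT. Cache (LRU->MRU): [H K S M D]
  11. access D: HIT. Cache (LRU->MRU): [H K S M D]
  12. access C: MISS, evict H. Cache (LRU->MRU): [K S M D C]
  13. access D: HIT. Cache (LRU->MRU): [K S M C D]
  14. access D: HIT. Cache (LRU->MRU): [K S M C D]
  15. access D: HIT. Cache (LRU->MRU): [K S M C D]
  16. access D: HIT. Cache (LRU->MRU): [K S M C D]
  17. access H: MISS, evict K. Cache (LRU->MRU): [S M C D H]
  18. access D: HIT. Cache (LRU->MRU): [S M C H D]
  19. access D: HIT. Cache (LRU->MRU): [S M C H D]
  20. access Y: MISS, evict S. Cache (LRU->MRU): [M C H D Y]
  21. access K: MISS, evict M. Cache (LRU->MRU): [C H D Y K]
  22. access G: MISS, evict C. Cache (LRU->MRU): [H D Y K G]
Total: 11 hits, 11 misses, 6 evictions

Answer: MMMMHHMHMHHMHHHHMHHMMM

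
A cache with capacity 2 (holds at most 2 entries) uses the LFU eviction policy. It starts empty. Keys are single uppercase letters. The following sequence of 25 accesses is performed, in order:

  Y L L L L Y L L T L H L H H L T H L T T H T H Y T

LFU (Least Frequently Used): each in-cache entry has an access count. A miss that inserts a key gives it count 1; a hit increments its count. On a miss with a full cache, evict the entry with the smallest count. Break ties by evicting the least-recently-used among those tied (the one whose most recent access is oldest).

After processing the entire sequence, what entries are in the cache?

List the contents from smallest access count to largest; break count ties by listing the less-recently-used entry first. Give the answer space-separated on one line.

Answer: T L

Derivation:
LFU simulation (capacity=2):
  1. access Y: MISS. Cache: [Y(c=1)]
  2. access L: MISS. Cache: [Y(c=1) L(c=1)]
  3. access L: HIT, count now 2. Cache: [Y(c=1) L(c=2)]
  4. access L: HIT, count now 3. Cache: [Y(c=1) L(c=3)]
  5. access L: HIT, count now 4. Cache: [Y(c=1) L(c=4)]
  6. access Y: HIT, count now 2. Cache: [Y(c=2) L(c=4)]
  7. access L: HIT, count now 5. Cache: [Y(c=2) L(c=5)]
  8. access L: HIT, count now 6. Cache: [Y(c=2) L(c=6)]
  9. access T: MISS, evict Y(c=2). Cache: [T(c=1) L(c=6)]
  10. access L: HIT, count now 7. Cache: [T(c=1) L(c=7)]
  11. access H: MISS, evict T(c=1). Cache: [H(c=1) L(c=7)]
  12. access L: HIT, count now 8. Cache: [H(c=1) L(c=8)]
  13. access H: HIT, count now 2. Cache: [H(c=2) L(c=8)]
  14. access H: HIT, count now 3. Cache: [H(c=3) L(c=8)]
  15. access L: HIT, count now 9. Cache: [H(c=3) L(c=9)]
  16. access T: MISS, evict H(c=3). Cache: [T(c=1) L(c=9)]
  17. access H: MISS, evict T(c=1). Cache: [H(c=1) L(c=9)]
  18. access L: HIT, count now 10. Cache: [H(c=1) L(c=10)]
  19. access T: MISS, evict H(c=1). Cache: [T(c=1) L(c=10)]
  20. access T: HIT, count now 2. Cache: [T(c=2) L(c=10)]
  21. access H: MISS, evict T(c=2). Cache: [H(c=1) L(c=10)]
  22. access T: MISS, evict H(c=1). Cache: [T(c=1) L(c=10)]
  23. access H: MISS, evict T(c=1). Cache: [H(c=1) L(c=10)]
  24. access Y: MISS, evict H(c=1). Cache: [Y(c=1) L(c=10)]
  25. access T: MISS, evict Y(c=1). Cache: [T(c=1) L(c=10)]
Total: 13 hits, 12 misses, 10 evictions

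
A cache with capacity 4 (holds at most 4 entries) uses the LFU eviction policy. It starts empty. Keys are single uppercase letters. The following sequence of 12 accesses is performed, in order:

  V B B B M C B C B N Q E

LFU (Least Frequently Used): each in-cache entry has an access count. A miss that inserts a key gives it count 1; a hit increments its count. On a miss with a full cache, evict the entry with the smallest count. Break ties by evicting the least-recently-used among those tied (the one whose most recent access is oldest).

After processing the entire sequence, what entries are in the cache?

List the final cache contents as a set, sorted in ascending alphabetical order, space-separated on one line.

Answer: B C E Q

Derivation:
LFU simulation (capacity=4):
  1. access V: MISS. Cache: [V(c=1)]
  2. access B: MISS. Cache: [V(c=1) B(c=1)]
  3. access B: HIT, count now 2. Cache: [V(c=1) B(c=2)]
  4. access B: HIT, count now 3. Cache: [V(c=1) B(c=3)]
  5. access M: MISS. Cache: [V(c=1) M(c=1) B(c=3)]
  6. access C: MISS. Cache: [V(c=1) M(c=1) C(c=1) B(c=3)]
  7. access B: HIT, count now 4. Cache: [V(c=1) M(c=1) C(c=1) B(c=4)]
  8. access C: HIT, count now 2. Cache: [V(c=1) M(c=1) C(c=2) B(c=4)]
  9. access B: HIT, count now 5. Cache: [V(c=1) M(c=1) C(c=2) B(c=5)]
  10. access N: MISS, evict V(c=1). Cache: [M(c=1) N(c=1) C(c=2) B(c=5)]
  11. access Q: MISS, evict M(c=1). Cache: [N(c=1) Q(c=1) C(c=2) B(c=5)]
  12. access E: MISS, evict N(c=1). Cache: [Q(c=1) E(c=1) C(c=2) B(c=5)]
Total: 5 hits, 7 misses, 3 evictions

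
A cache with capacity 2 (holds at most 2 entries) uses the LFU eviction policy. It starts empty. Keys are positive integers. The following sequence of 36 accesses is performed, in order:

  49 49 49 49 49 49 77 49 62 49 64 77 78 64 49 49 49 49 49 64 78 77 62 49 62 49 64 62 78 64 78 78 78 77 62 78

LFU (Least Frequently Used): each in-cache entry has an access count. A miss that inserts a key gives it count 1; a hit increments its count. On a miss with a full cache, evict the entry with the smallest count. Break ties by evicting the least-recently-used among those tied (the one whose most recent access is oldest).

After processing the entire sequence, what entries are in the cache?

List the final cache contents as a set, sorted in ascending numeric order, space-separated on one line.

Answer: 49 78

Derivation:
LFU simulation (capacity=2):
  1. access 49: MISS. Cache: [49(c=1)]
  2. access 49: HIT, count now 2. Cache: [49(c=2)]
  3. access 49: HIT, count now 3. Cache: [49(c=3)]
  4. access 49: HIT, count now 4. Cache: [49(c=4)]
  5. access 49: HIT, count now 5. Cache: [49(c=5)]
  6. access 49: HIT, count now 6. Cache: [49(c=6)]
  7. access 77: MISS. Cache: [77(c=1) 49(c=6)]
  8. access 49: HIT, count now 7. Cache: [77(c=1) 49(c=7)]
  9. access 62: MISS, evict 77(c=1). Cache: [62(c=1) 49(c=7)]
  10. access 49: HIT, count now 8. Cache: [62(c=1) 49(c=8)]
  11. access 64: MISS, evict 62(c=1). Cache: [64(c=1) 49(c=8)]
  12. access 77: MISS, evict 64(c=1). Cache: [77(c=1) 49(c=8)]
  13. access 78: MISS, evict 77(c=1). Cache: [78(c=1) 49(c=8)]
  14. access 64: MISS, evict 78(c=1). Cache: [64(c=1) 49(c=8)]
  15. access 49: HIT, count now 9. Cache: [64(c=1) 49(c=9)]
  16. access 49: HIT, count now 10. Cache: [64(c=1) 49(c=10)]
  17. access 49: HIT, count now 11. Cache: [64(c=1) 49(c=11)]
  18. access 49: HIT, count now 12. Cache: [64(c=1) 49(c=12)]
  19. access 49: HIT, count now 13. Cache: [64(c=1) 49(c=13)]
  20. access 64: HIT, count now 2. Cache: [64(c=2) 49(c=13)]
  21. access 78: MISS, evict 64(c=2). Cache: [78(c=1) 49(c=13)]
  22. access 77: MISS, evict 78(c=1). Cache: [77(c=1) 49(c=13)]
  23. access 62: MISS, evict 77(c=1). Cache: [62(c=1) 49(c=13)]
  24. access 49: HIT, count now 14. Cache: [62(c=1) 49(c=14)]
  25. access 62: HIT, count now 2. Cache: [62(c=2) 49(c=14)]
  26. access 49: HIT, count now 15. Cache: [62(c=2) 49(c=15)]
  27. access 64: MISS, evict 62(c=2). Cache: [64(c=1) 49(c=15)]
  28. access 62: MISS, evict 64(c=1). Cache: [62(c=1) 49(c=15)]
  29. access 78: MISS, evict 62(c=1). Cache: [78(c=1) 49(c=15)]
  30. access 64: MISS, evict 78(c=1). Cache: [64(c=1) 49(c=15)]
  31. access 78: MISS, evict 64(c=1). Cache: [78(c=1) 49(c=15)]
  32. access 78: HIT, count now 2. Cache: [78(c=2) 49(c=15)]
  33. access 78: HIT, count now 3. Cache: [78(c=3) 49(c=15)]
  34. access 77: MISS, evict 78(c=3). Cache: [77(c=1) 49(c=15)]
  35. access 62: MISS, evict 77(c=1). Cache: [62(c=1) 49(c=15)]
  36. access 78: MISS, evict 62(c=1). Cache: [78(c=1) 49(c=15)]
Total: 18 hits, 18 misses, 16 evictions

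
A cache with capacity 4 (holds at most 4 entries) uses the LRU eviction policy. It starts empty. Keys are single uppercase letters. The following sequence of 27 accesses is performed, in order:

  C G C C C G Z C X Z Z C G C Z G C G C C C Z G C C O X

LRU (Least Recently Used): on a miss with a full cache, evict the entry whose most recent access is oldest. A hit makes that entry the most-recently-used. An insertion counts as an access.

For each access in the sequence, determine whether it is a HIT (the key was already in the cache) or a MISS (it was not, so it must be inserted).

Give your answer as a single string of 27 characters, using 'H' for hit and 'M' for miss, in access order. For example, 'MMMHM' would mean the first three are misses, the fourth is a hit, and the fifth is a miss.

LRU simulation (capacity=4):
  1. access C: MISS. Cache (LRU->MRU): [C]
  2. access G: MISS. Cache (LRU->MRU): [C G]
  3. access C: HIT. Cache (LRU->MRU): [G C]
  4. access C: HIT. Cache (LRU->MRU): [G C]
  5. access C: HIT. Cache (LRU->MRU): [G C]
  6. access G: HIT. Cache (LRU->MRU): [C G]
  7. access Z: MISS. Cache (LRU->MRU): [C G Z]
  8. access C: HIT. Cache (LRU->MRU): [G Z C]
  9. access X: MISS. Cache (LRU->MRU): [G Z C X]
  10. access Z: HIT. Cache (LRU->MRU): [G C X Z]
  11. access Z: HIT. Cache (LRU->MRU): [G C X Z]
  12. access C: HIT. Cache (LRU->MRU): [G X Z C]
  13. access G: HIT. Cache (LRU->MRU): [X Z C G]
  14. access C: HIT. Cache (LRU->MRU): [X Z G C]
  15. access Z: HIT. Cache (LRU->MRU): [X G C Z]
  16. access G: HIT. Cache (LRU->MRU): [X C Z G]
  17. access C: HIT. Cache (LRU->MRU): [X Z G C]
  18. access G: HIT. Cache (LRU->MRU): [X Z C G]
  19. access C: HIT. Cache (LRU->MRU): [X Z G C]
  20. access C: HIT. Cache (LRU->MRU): [X Z G C]
  21. access C: HIT. Cache (LRU->MRU): [X Z G C]
  22. access Z: HIT. Cache (LRU->MRU): [X G C Z]
  23. access G: HIT. Cache (LRU->MRU): [X C Z G]
  24. access C: HIT. Cache (LRU->MRU): [X Z G C]
  25. access C: HIT. Cache (LRU->MRU): [X Z G C]
  26. access O: MISS, evict X. Cache (LRU->MRU): [Z G C O]
  27. access X: MISS, evict Z. Cache (LRU->MRU): [G C O X]
Total: 21 hits, 6 misses, 2 evictions

Answer: MMHHHHMHMHHHHHHHHHHHHHHHHMM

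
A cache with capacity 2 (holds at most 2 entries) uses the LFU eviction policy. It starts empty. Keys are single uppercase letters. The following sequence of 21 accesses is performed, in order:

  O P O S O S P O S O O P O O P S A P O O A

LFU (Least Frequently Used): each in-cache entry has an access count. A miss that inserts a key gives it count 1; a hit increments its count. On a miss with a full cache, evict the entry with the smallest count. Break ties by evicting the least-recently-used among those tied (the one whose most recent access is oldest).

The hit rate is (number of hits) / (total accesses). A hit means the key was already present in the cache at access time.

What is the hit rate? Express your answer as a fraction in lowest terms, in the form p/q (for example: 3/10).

LFU simulation (capacity=2):
  1. access O: MISS. Cache: [O(c=1)]
  2. access P: MISS. Cache: [O(c=1) P(c=1)]
  3. access O: HIT, count now 2. Cache: [P(c=1) O(c=2)]
  4. access S: MISS, evict P(c=1). Cache: [S(c=1) O(c=2)]
  5. access O: HIT, count now 3. Cache: [S(c=1) O(c=3)]
  6. access S: HIT, count now 2. Cache: [S(c=2) O(c=3)]
  7. access P: MISS, evict S(c=2). Cache: [P(c=1) O(c=3)]
  8. access O: HIT, count now 4. Cache: [P(c=1) O(c=4)]
  9. access S: MISS, evict P(c=1). Cache: [S(c=1) O(c=4)]
  10. access O: HIT, count now 5. Cache: [S(c=1) O(c=5)]
  11. access O: HIT, count now 6. Cache: [S(c=1) O(c=6)]
  12. access P: MISS, evict S(c=1). Cache: [P(c=1) O(c=6)]
  13. access O: HIT, count now 7. Cache: [P(c=1) O(c=7)]
  14. access O: HIT, count now 8. Cache: [P(c=1) O(c=8)]
  15. access P: HIT, count now 2. Cache: [P(c=2) O(c=8)]
  16. access S: MISS, evict P(c=2). Cache: [S(c=1) O(c=8)]
  17. access A: MISS, evict S(c=1). Cache: [A(c=1) O(c=8)]
  18. access P: MISS, evict A(c=1). Cache: [P(c=1) O(c=8)]
  19. access O: HIT, count now 9. Cache: [P(c=1) O(c=9)]
  20. access O: HIT, count now 10. Cache: [P(c=1) O(c=10)]
  21. access A: MISS, evict P(c=1). Cache: [A(c=1) O(c=10)]
Total: 11 hits, 10 misses, 8 evictions

Hit rate = 11/21

Answer: 11/21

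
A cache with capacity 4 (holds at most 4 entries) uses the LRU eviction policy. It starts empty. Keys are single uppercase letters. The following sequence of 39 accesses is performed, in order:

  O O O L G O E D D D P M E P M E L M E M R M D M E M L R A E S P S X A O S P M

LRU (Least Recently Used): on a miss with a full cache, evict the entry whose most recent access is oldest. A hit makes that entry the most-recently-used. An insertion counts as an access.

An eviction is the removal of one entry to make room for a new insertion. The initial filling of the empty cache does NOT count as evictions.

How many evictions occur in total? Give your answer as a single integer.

LRU simulation (capacity=4):
  1. access O: MISS. Cache (LRU->MRU): [O]
  2. access O: HIT. Cache (LRU->MRU): [O]
  3. access O: HIT. Cache (LRU->MRU): [O]
  4. access L: MISS. Cache (LRU->MRU): [O L]
  5. access G: MISS. Cache (LRU->MRU): [O L G]
  6. access O: HIT. Cache (LRU->MRU): [L G O]
  7. access E: MISS. Cache (LRU->MRU): [L G O E]
  8. access D: MISS, evict L. Cache (LRU->MRU): [G O E D]
  9. access D: HIT. Cache (LRU->MRU): [G O E D]
  10. access D: HIT. Cache (LRU->MRU): [G O E D]
  11. access P: MISS, evict G. Cache (LRU->MRU): [O E D P]
  12. access M: MISS, evict O. Cache (LRU->MRU): [E D P M]
  13. access E: HIT. Cache (LRU->MRU): [D P M E]
  14. access P: HIT. Cache (LRU->MRU): [D M E P]
  15. access M: HIT. Cache (LRU->MRU): [D E P M]
  16. access E: HIT. Cache (LRU->MRU): [D P M E]
  17. access L: MISS, evict D. Cache (LRU->MRU): [P M E L]
  18. access M: HIT. Cache (LRU->MRU): [P E L M]
  19. access E: HIT. Cache (LRU->MRU): [P L M E]
  20. access M: HIT. Cache (LRU->MRU): [P L E M]
  21. access R: MISS, evict P. Cache (LRU->MRU): [L E M R]
  22. access M: HIT. Cache (LRU->MRU): [L E R M]
  23. access D: MISS, evict L. Cache (LRU->MRU): [E R M D]
  24. access M: HIT. Cache (LRU->MRU): [E R D M]
  25. access E: HIT. Cache (LRU->MRU): [R D M E]
  26. access M: HIT. Cache (LRU->MRU): [R D E M]
  27. access L: MISS, evict R. Cache (LRU->MRU): [D E M L]
  28. access R: MISS, evict D. Cache (LRU->MRU): [E M L R]
  29. access A: MISS, evict E. Cache (LRU->MRU): [M L R A]
  30. access E: MISS, evict M. Cache (LRU->MRU): [L R A E]
  31. access S: MISS, evict L. Cache (LRU->MRU): [R A E S]
  32. access P: MISS, evict R. Cache (LRU->MRU): [A E S P]
  33. access S: HIT. Cache (LRU->MRU): [A E P S]
  34. access X: MISS, evict A. Cache (LRU->MRU): [E P S X]
  35. access A: MISS, evict E. Cache (LRU->MRU): [P S X A]
  36. access O: MISS, evict P. Cache (LRU->MRU): [S X A O]
  37. access S: HIT. Cache (LRU->MRU): [X A O S]
  38. access P: MISS, evict X. Cache (LRU->MRU): [A O S P]
  39. access M: MISS, evict A. Cache (LRU->MRU): [O S P M]
Total: 18 hits, 21 misses, 17 evictions

Answer: 17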